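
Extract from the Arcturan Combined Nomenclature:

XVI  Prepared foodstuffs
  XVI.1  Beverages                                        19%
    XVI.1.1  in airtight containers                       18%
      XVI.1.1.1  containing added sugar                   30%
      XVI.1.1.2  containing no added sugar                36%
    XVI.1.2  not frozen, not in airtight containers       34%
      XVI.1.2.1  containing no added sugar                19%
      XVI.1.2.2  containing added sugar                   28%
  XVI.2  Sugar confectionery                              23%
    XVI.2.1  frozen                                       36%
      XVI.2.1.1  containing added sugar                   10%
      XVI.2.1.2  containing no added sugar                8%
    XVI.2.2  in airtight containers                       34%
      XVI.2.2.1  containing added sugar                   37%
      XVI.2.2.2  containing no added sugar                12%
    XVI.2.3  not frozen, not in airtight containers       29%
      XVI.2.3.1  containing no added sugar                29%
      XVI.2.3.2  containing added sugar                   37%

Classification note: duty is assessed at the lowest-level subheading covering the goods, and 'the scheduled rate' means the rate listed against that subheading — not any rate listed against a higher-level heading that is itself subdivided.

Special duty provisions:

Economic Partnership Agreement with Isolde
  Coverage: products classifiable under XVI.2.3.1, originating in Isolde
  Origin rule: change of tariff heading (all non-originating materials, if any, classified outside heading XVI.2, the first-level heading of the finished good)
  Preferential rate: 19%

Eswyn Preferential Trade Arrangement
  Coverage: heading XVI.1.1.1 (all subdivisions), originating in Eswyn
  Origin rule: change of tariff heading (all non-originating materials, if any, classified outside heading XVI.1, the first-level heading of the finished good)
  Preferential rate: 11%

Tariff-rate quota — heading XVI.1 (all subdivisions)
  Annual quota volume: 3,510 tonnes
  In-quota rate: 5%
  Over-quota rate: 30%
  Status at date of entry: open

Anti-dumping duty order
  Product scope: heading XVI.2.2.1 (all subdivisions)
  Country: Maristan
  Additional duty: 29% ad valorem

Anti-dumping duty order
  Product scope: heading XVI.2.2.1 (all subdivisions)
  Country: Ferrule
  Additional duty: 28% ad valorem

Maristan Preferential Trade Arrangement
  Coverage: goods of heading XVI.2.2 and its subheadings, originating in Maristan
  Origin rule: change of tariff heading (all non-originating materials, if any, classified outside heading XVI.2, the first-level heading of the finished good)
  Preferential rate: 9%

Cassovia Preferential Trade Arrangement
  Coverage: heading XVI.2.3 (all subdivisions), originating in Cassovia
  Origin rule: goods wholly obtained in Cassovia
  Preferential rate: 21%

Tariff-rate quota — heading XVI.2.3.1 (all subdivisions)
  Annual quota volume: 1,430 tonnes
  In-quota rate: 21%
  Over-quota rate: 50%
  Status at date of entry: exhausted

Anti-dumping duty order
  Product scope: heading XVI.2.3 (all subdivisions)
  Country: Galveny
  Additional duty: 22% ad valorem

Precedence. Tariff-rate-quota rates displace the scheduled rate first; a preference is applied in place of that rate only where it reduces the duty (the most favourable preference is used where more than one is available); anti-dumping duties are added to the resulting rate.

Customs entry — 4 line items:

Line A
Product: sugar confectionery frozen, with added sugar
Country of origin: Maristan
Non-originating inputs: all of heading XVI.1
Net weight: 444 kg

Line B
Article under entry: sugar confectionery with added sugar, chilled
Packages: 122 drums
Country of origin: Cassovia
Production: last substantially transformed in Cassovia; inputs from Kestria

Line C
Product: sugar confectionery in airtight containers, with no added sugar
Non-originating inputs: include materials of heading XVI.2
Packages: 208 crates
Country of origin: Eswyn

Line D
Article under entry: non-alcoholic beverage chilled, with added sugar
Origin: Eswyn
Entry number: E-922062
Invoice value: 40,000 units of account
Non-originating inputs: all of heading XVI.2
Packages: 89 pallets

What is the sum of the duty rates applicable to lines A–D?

64%

Line A: sugar confectionery → XVI.2; frozen → XVI.2.1; with added sugar → XVI.2.1.1. Scheduled 10%. Maristan agreement on XVI.2.2: XVI.2.1.1 not covered. → 10%.
Line B: sugar confectionery → XVI.2; chilled → XVI.2.3; with added sugar → XVI.2.3.2. Scheduled 37%. Cassovia agreement on XVI.2.3: not wholly obtained. → 37%.
Line C: sugar confectionery → XVI.2; in airtight containers → XVI.2.2; with no added sugar → XVI.2.2.2. Scheduled 12%. Eswyn agreement on XVI.1.1.1: XVI.2.2.2 not covered. → 12%.
Line D: non-alcoholic beverage → XVI.1; chilled → XVI.1.2; with added sugar → XVI.1.2.2. Scheduled 28%. quota on XVI.1 open → in-quota 5%; Eswyn agreement on XVI.1.1.1: XVI.1.2.2 not covered. → 5%.
Sum: 10% + 37% + 12% + 5% = 64%.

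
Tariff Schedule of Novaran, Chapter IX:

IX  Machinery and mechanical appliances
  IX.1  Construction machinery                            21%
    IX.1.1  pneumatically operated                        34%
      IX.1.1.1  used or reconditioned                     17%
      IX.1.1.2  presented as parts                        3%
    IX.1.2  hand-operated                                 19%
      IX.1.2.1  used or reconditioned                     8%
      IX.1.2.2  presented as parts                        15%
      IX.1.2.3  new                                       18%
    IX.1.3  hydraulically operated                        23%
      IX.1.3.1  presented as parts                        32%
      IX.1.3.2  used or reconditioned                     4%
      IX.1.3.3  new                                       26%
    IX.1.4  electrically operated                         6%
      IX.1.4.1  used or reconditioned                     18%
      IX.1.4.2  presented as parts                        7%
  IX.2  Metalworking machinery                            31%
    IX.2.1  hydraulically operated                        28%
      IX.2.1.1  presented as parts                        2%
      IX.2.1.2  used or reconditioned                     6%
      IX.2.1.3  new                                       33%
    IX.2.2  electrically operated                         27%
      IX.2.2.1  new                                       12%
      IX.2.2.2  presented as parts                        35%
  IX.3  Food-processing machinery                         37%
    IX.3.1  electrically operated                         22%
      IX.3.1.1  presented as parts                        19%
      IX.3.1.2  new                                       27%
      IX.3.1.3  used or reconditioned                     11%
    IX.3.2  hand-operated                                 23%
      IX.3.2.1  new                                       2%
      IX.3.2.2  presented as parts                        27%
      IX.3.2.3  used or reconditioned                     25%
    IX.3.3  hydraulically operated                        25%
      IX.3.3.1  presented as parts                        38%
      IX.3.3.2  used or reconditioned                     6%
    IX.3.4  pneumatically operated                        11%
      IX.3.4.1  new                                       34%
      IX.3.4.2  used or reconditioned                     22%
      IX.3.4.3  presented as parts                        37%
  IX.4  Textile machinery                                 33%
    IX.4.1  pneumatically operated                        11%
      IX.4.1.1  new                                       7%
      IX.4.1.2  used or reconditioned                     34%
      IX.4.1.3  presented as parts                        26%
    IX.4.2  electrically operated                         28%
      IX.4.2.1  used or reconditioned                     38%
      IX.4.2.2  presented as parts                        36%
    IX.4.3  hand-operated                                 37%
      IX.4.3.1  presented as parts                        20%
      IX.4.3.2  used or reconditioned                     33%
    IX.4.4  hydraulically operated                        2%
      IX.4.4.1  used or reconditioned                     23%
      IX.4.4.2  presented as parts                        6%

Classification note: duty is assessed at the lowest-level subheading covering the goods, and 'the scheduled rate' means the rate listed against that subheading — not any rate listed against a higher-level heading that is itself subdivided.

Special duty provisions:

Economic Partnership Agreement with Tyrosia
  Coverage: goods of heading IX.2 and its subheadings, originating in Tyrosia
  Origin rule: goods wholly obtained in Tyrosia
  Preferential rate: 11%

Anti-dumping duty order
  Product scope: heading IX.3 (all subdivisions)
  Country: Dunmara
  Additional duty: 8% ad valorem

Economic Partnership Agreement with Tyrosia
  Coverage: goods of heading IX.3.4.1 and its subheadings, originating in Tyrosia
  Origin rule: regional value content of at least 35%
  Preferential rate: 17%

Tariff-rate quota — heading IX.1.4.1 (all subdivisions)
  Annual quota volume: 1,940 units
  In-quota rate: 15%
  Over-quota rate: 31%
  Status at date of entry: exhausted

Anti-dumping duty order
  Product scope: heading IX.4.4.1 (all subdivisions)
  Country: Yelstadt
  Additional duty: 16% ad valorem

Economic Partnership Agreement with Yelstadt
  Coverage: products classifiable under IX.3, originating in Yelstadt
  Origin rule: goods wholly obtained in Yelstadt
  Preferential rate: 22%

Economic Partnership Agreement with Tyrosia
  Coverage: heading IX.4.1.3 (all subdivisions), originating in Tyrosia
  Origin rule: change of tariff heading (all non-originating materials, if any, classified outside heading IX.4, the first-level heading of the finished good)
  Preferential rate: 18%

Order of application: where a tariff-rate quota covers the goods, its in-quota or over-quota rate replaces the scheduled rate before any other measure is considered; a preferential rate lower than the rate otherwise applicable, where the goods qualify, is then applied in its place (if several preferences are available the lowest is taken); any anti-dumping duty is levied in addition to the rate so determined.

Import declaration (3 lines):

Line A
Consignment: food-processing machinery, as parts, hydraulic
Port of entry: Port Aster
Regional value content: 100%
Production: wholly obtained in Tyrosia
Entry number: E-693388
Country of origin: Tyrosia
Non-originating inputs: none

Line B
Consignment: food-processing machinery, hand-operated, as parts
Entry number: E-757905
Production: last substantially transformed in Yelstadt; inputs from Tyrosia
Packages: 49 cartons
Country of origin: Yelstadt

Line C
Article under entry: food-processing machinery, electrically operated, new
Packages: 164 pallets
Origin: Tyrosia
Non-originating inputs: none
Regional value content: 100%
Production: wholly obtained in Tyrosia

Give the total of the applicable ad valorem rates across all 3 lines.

92%

Line A: food-processing → IX.3; hydraulic → IX.3.3; as parts → IX.3.3.1. Scheduled 38%. Tyrosia agreement on IX.2: IX.3.3.1 not covered; Tyrosia agreement on IX.3.4.1: IX.3.3.1 not covered; Tyrosia agreement on IX.4.1.3: IX.3.3.1 not covered. → 38%.
Line B: food-processing → IX.3; hand-operated → IX.3.2; as parts → IX.3.2.2. Scheduled 27%. Yelstadt agreement on IX.3: not wholly obtained. → 27%.
Line C: food-processing → IX.3; electrically operated → IX.3.1; new → IX.3.1.2. Scheduled 27%. Tyrosia agreement on IX.2: IX.3.1.2 not covered; Tyrosia agreement on IX.3.4.1: IX.3.1.2 not covered; Tyrosia agreement on IX.4.1.3: IX.3.1.2 not covered. → 27%.
Sum: 38% + 27% + 27% = 92%.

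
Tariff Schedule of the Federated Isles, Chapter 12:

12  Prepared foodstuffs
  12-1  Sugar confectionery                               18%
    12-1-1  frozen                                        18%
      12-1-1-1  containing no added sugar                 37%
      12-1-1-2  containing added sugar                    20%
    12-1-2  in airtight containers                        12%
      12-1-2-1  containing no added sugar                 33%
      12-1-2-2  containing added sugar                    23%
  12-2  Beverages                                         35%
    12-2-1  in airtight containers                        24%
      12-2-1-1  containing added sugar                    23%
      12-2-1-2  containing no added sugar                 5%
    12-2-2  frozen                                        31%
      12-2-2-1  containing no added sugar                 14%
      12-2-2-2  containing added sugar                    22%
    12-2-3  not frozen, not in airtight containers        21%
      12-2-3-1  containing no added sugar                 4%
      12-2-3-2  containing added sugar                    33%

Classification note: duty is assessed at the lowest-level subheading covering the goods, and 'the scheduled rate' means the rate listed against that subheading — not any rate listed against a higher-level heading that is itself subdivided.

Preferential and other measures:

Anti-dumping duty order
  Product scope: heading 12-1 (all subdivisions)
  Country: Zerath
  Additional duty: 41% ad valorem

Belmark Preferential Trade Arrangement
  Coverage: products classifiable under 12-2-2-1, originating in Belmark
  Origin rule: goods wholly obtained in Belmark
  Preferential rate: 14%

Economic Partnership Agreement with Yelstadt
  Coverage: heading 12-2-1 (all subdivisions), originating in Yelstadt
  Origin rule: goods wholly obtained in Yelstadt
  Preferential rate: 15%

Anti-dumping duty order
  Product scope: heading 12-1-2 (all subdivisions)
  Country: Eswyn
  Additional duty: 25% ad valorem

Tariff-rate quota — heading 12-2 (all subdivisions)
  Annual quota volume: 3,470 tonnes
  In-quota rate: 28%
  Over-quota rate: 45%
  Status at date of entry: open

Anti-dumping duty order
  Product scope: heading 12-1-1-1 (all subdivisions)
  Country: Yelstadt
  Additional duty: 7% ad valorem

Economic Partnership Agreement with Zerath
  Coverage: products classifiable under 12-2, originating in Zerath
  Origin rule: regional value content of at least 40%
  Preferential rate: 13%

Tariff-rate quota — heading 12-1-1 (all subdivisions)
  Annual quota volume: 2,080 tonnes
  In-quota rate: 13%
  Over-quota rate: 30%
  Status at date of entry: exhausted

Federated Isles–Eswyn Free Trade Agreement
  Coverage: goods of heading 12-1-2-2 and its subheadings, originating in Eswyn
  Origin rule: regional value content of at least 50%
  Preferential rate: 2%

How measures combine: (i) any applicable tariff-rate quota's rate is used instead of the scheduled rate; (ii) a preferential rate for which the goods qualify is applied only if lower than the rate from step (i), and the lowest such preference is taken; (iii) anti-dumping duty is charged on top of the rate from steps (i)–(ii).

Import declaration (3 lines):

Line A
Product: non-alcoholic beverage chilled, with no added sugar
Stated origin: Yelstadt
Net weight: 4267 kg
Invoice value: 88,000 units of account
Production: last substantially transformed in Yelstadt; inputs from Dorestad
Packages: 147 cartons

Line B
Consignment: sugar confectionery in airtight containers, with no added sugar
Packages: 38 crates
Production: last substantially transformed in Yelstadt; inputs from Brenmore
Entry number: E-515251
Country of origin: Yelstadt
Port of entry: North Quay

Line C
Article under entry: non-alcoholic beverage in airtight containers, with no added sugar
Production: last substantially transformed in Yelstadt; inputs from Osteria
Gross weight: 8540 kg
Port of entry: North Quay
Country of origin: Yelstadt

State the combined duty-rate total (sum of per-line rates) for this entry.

Line A: non-alcoholic beverage → 12-2; chilled → 12-2-3; with no added sugar → 12-2-3-1. Scheduled 4%. quota on 12-2 open → in-quota 28%; Yelstadt agreement on 12-2-1: 12-2-3-1 not covered. → 28%.
Line B: sugar confectionery → 12-1; in airtight containers → 12-1-2; with no added sugar → 12-1-2-1. Scheduled 33%. Yelstadt agreement on 12-2-1: 12-1-2-1 not covered. → 33%.
Line C: non-alcoholic beverage → 12-2; in airtight containers → 12-2-1; with no added sugar → 12-2-1-2. Scheduled 5%. quota on 12-2 open → in-quota 28%; Yelstadt agreement on 12-2-1: not wholly obtained. → 28%.
Sum: 28% + 33% + 28% = 89%.

89%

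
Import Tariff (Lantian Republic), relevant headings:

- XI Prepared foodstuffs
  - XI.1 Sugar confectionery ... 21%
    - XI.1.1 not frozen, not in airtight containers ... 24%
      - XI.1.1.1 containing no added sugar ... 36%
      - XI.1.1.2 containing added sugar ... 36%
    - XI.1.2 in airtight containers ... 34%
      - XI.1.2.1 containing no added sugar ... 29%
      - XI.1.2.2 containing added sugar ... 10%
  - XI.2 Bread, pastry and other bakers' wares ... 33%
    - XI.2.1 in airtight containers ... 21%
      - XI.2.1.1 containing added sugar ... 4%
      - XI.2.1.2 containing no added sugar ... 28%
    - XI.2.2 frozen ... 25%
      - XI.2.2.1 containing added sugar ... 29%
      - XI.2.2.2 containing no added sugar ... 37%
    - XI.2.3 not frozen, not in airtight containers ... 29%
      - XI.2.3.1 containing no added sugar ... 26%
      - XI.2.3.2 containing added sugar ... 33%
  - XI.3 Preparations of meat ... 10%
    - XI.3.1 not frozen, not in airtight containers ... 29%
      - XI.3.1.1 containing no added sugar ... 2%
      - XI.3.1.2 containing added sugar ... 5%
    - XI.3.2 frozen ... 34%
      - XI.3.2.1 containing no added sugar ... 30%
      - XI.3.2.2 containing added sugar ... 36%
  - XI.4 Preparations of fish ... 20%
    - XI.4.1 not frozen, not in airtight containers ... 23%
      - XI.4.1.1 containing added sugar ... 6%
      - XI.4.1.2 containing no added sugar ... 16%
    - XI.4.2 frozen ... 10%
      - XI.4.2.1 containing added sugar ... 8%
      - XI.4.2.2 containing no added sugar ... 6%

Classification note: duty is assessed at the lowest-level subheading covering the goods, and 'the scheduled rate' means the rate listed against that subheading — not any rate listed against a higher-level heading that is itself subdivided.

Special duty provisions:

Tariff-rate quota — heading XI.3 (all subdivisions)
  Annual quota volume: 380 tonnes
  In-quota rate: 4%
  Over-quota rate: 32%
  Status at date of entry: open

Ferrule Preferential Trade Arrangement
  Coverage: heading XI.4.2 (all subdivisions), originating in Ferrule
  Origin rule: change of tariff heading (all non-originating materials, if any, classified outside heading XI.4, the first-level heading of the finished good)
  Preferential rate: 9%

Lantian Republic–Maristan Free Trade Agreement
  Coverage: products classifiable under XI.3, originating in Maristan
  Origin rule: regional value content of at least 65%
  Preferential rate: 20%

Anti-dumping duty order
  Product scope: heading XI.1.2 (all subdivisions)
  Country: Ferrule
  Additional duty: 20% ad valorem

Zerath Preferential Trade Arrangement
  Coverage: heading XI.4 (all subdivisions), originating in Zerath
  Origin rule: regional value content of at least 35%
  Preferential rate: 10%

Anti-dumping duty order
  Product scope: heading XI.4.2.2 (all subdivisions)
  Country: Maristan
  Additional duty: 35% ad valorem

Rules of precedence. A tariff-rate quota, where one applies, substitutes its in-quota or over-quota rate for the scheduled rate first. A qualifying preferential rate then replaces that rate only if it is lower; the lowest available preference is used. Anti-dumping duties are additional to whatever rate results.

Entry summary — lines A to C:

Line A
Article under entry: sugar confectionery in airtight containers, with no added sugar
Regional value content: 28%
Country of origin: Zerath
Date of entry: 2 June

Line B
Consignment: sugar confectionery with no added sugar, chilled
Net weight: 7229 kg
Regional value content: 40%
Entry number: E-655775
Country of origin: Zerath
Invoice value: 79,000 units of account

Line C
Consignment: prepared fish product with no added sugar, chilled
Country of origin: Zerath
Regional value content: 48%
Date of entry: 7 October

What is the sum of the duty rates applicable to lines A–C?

75%

Line A: sugar confectionery → XI.1; in airtight containers → XI.1.2; with no added sugar → XI.1.2.1. Scheduled 29%. Zerath agreement on XI.4: XI.1.2.1 not covered. → 29%.
Line B: sugar confectionery → XI.1; chilled → XI.1.1; with no added sugar → XI.1.1.1. Scheduled 36%. Zerath agreement on XI.4: XI.1.1.1 not covered. → 36%.
Line C: prepared fish product → XI.4; chilled → XI.4.1; with no added sugar → XI.4.1.2. Scheduled 16%. Zerath agreement on XI.4: RVC ≥ 35% → 10% available; preferential 10%. → 10%.
Sum: 29% + 36% + 10% = 75%.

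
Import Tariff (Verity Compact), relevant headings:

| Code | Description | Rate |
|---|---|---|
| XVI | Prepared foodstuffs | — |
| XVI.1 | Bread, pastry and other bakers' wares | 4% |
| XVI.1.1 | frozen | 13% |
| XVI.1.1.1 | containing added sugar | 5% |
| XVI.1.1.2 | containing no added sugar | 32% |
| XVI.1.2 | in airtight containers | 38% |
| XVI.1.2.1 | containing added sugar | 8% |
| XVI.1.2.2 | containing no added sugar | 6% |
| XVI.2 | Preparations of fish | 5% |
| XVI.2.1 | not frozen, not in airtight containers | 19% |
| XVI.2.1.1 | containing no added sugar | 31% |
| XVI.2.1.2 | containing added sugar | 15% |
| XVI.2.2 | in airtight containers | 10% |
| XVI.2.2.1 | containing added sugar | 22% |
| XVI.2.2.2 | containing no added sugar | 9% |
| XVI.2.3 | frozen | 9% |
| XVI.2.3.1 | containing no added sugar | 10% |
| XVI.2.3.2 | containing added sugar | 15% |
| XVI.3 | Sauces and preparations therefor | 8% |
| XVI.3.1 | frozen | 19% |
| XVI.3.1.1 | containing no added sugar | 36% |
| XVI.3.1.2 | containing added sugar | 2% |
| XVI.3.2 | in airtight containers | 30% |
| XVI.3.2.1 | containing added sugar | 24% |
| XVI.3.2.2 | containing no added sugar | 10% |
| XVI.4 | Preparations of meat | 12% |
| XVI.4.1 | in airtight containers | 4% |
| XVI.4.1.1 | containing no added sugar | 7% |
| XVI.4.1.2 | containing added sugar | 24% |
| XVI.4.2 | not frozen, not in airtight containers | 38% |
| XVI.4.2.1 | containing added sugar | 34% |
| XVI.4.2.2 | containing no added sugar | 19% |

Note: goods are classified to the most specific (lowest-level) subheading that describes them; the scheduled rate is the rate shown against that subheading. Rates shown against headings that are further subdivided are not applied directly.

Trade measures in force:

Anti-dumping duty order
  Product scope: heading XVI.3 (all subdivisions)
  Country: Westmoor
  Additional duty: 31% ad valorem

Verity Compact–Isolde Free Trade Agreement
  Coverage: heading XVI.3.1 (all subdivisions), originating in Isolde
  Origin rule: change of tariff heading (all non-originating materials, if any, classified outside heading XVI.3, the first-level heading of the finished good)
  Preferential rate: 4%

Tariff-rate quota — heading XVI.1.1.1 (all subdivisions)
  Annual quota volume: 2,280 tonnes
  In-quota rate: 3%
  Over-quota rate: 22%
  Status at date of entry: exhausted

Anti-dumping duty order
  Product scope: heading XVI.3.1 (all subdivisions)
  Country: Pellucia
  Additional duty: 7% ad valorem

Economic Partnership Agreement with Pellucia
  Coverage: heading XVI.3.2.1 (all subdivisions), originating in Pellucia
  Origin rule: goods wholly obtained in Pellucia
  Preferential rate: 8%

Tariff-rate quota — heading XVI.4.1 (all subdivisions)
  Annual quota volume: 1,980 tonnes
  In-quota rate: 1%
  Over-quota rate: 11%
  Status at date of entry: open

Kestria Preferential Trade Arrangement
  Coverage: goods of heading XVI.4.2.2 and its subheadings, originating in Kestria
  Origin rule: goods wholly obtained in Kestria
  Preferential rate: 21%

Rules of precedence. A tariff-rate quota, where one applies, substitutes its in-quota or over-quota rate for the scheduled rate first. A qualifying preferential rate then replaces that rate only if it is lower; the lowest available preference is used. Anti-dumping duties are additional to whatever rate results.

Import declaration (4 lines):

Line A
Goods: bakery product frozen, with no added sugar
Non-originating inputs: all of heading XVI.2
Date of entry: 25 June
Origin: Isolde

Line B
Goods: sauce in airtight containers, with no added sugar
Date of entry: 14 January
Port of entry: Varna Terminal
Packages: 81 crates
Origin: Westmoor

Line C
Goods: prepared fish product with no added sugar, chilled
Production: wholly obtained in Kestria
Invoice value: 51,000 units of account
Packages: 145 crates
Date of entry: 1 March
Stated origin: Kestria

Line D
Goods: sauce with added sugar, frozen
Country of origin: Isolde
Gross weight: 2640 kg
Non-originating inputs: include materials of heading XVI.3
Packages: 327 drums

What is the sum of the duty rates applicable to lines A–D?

Line A: bakery product → XVI.1; frozen → XVI.1.1; with no added sugar → XVI.1.1.2. Scheduled 32%. Isolde agreement on XVI.3.1: XVI.1.1.2 not covered. → 32%.
Line B: sauce → XVI.3; in airtight containers → XVI.3.2; with no added sugar → XVI.3.2.2. Scheduled 10%. anti-dumping (Westmoor, XVI.3): +31%; total 10% + 31% = 41%. → 41%.
Line C: prepared fish product → XVI.2; chilled → XVI.2.1; with no added sugar → XVI.2.1.1. Scheduled 31%. Kestria agreement on XVI.4.2.2: XVI.2.1.1 not covered. → 31%.
Line D: sauce → XVI.3; frozen → XVI.3.1; with added sugar → XVI.3.1.2. Scheduled 2%. Isolde agreement on XVI.3.1: CTH not met. → 2%.
Sum: 32% + 41% + 31% + 2% = 106%.

106%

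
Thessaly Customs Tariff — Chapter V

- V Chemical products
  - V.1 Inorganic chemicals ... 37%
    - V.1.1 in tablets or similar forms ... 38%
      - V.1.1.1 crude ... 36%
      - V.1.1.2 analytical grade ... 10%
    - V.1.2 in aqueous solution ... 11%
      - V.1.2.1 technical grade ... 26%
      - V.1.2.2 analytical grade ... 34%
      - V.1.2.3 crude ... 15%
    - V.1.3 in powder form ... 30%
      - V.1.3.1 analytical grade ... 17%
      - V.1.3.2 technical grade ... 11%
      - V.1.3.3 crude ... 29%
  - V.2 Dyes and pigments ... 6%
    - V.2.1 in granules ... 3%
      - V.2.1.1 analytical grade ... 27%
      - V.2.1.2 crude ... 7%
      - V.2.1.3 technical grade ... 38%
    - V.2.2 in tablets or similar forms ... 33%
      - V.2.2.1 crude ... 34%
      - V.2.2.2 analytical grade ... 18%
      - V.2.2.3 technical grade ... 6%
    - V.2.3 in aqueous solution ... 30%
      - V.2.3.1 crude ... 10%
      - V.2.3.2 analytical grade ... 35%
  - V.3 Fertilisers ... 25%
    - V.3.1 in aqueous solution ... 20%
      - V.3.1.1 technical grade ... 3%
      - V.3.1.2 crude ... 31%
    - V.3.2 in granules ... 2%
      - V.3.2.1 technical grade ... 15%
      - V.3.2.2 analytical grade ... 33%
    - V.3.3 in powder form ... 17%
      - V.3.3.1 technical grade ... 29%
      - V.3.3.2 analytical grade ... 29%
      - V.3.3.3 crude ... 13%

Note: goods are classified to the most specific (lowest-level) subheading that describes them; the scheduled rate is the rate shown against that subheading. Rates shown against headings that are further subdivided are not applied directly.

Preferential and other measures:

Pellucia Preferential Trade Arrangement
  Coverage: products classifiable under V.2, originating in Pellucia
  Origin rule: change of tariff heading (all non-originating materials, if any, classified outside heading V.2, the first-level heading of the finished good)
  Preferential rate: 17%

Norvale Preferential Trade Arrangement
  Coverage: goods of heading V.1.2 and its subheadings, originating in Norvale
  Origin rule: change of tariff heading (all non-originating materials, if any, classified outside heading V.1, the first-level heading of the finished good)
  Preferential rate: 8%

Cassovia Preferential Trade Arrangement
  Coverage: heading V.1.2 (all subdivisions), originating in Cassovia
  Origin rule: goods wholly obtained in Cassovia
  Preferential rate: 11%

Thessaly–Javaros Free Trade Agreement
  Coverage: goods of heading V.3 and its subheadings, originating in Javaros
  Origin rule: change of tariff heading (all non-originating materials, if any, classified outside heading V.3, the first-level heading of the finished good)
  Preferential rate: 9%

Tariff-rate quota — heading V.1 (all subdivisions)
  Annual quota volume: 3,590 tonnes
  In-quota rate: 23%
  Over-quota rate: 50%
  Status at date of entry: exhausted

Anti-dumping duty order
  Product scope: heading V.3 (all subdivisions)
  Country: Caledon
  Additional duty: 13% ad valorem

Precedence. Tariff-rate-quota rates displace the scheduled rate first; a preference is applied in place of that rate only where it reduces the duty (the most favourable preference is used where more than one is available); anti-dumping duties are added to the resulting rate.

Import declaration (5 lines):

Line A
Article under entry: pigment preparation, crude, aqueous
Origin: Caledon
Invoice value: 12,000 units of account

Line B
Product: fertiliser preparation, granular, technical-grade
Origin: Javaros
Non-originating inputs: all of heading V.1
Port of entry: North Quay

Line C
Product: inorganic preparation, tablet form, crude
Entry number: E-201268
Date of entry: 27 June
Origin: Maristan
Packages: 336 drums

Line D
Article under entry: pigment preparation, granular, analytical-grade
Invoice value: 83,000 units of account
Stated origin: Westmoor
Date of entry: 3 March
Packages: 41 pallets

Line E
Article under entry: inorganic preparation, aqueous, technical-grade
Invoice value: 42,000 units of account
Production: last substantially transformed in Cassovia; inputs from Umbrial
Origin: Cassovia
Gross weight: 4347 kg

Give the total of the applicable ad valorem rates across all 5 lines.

Line A: pigment → V.2; aqueous → V.2.3; crude → V.2.3.1. Scheduled 10%. No special measure applies. → 10%.
Line B: fertiliser → V.3; granular → V.3.2; technical-grade → V.3.2.1. Scheduled 15%. Javaros agreement on V.3: CTH met → 9% available; preferential 9%. → 9%.
Line C: inorganic → V.1; tablet form → V.1.1; crude → V.1.1.1. Scheduled 36%. quota on V.1 exhausted → over-quota 50%. → 50%.
Line D: pigment → V.2; granular → V.2.1; analytical-grade → V.2.1.1. Scheduled 27%. No special measure applies. → 27%.
Line E: inorganic → V.1; aqueous → V.1.2; technical-grade → V.1.2.1. Scheduled 26%. quota on V.1 exhausted → over-quota 50%; Cassovia agreement on V.1.2: not wholly obtained. → 50%.
Sum: 10% + 9% + 50% + 27% + 50% = 146%.

146%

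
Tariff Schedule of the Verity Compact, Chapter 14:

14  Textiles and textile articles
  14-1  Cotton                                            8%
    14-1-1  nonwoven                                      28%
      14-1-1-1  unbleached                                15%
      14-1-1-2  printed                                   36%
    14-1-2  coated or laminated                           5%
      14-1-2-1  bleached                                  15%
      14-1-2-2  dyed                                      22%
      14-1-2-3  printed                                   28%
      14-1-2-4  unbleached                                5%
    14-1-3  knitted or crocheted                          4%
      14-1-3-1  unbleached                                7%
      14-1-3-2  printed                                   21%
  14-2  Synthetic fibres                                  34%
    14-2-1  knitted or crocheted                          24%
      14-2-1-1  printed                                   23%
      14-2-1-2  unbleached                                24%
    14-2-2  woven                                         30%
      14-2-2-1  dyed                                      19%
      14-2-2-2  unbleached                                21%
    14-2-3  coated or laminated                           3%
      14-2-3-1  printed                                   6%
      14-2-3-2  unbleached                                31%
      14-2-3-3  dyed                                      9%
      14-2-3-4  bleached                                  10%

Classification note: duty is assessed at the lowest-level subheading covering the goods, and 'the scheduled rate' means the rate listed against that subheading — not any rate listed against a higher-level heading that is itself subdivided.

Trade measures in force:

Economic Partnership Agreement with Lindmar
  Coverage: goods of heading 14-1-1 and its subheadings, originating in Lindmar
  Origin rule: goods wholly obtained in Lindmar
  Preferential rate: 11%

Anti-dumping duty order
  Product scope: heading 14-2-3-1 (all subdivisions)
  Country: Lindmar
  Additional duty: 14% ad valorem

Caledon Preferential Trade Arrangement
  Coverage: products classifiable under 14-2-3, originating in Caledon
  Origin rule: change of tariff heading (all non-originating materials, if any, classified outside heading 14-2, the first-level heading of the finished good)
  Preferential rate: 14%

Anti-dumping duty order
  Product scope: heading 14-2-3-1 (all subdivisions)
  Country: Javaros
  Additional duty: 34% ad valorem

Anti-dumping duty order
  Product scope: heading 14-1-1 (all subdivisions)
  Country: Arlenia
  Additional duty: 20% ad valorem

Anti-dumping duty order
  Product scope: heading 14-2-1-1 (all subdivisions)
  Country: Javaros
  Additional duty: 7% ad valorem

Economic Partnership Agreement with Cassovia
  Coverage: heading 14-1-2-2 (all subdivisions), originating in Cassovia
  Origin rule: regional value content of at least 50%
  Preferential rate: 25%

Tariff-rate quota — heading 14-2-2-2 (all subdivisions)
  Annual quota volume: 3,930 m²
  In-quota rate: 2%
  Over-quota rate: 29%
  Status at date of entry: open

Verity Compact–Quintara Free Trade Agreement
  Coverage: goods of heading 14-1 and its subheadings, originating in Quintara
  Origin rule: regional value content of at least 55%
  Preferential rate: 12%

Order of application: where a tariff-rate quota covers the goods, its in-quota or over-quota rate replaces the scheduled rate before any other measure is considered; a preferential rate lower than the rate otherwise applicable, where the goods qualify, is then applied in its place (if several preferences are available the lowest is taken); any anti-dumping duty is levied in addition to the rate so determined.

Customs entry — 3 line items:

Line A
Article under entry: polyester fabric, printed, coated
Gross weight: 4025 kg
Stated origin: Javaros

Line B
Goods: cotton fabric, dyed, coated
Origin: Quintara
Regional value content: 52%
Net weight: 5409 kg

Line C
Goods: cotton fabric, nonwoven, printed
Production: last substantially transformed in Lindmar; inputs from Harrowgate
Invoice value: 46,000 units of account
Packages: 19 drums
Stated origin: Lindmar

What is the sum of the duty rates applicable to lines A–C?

Line A: polyester → 14-2; coated → 14-2-3; printed → 14-2-3-1. Scheduled 6%. anti-dumping (Javaros, 14-2-3-1): +34%; total 6% + 34% = 40%. → 40%.
Line B: cotton → 14-1; coated → 14-1-2; dyed → 14-1-2-2. Scheduled 22%. Quintara agreement on 14-1: RVC < 55%. → 22%.
Line C: cotton → 14-1; nonwoven → 14-1-1; printed → 14-1-1-2. Scheduled 36%. Lindmar agreement on 14-1-1: not wholly obtained. → 36%.
Sum: 40% + 22% + 36% = 98%.

98%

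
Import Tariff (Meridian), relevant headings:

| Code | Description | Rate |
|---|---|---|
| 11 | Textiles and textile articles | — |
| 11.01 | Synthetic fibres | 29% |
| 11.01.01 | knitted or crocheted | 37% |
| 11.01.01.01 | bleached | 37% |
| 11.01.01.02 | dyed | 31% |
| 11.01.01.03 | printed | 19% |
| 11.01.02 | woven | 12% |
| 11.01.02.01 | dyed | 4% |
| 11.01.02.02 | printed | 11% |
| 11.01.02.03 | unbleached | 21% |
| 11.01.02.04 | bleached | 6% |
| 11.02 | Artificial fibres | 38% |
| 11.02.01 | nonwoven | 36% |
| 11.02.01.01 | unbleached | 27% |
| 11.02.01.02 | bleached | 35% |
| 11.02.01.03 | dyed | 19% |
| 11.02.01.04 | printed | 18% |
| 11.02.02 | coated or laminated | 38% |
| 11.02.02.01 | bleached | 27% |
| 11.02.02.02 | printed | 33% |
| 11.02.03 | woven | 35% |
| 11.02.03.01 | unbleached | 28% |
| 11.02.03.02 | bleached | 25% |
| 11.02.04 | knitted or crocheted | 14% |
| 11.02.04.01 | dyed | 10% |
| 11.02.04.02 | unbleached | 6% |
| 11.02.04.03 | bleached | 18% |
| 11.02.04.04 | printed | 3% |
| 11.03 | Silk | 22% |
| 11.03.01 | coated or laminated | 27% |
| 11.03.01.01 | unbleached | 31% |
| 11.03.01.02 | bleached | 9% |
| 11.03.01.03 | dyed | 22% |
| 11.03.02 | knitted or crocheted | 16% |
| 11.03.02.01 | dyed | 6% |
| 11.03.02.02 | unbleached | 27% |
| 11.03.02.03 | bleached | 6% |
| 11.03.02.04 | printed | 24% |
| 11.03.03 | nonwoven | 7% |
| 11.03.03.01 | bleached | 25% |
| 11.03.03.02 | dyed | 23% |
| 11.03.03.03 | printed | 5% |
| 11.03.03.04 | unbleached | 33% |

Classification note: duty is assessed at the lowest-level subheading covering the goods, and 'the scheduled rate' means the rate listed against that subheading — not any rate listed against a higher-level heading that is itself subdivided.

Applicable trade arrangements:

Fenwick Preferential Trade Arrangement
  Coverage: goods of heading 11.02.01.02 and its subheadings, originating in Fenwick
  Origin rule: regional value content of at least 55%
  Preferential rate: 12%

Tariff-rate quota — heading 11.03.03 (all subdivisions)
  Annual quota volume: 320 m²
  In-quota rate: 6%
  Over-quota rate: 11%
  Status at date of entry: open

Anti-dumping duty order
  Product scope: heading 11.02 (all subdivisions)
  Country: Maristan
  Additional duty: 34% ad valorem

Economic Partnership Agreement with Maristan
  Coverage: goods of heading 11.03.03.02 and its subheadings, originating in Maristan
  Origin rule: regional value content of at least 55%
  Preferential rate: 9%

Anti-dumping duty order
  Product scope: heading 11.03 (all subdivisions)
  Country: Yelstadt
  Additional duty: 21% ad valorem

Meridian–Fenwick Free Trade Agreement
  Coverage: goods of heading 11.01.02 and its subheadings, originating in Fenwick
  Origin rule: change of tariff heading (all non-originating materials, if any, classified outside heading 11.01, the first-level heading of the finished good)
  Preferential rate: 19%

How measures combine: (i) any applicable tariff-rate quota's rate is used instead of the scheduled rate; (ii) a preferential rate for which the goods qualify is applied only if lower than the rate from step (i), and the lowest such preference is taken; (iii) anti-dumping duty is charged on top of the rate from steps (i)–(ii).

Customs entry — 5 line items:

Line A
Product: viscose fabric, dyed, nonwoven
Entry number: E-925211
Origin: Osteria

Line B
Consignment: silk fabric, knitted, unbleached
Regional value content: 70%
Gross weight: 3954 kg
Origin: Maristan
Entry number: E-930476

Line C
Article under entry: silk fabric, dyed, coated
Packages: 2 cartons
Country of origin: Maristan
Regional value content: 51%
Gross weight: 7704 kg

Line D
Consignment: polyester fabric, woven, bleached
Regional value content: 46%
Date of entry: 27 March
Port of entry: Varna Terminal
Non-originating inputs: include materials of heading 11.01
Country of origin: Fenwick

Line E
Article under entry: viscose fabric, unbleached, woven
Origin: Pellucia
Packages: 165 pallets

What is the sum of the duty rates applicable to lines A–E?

Line A: viscose → 11.02; nonwoven → 11.02.01; dyed → 11.02.01.03. Scheduled 19%. No special measure applies. → 19%.
Line B: silk → 11.03; knitted → 11.03.02; unbleached → 11.03.02.02. Scheduled 27%. Maristan agreement on 11.03.03.02: 11.03.02.02 not covered. → 27%.
Line C: silk → 11.03; coated → 11.03.01; dyed → 11.03.01.03. Scheduled 22%. Maristan agreement on 11.03.03.02: 11.03.01.03 not covered. → 22%.
Line D: polyester → 11.01; woven → 11.01.02; bleached → 11.01.02.04. Scheduled 6%. Fenwick agreement on 11.02.01.02: 11.01.02.04 not covered; Fenwick agreement on 11.01.02: CTH not met. → 6%.
Line E: viscose → 11.02; woven → 11.02.03; unbleached → 11.02.03.01. Scheduled 28%. No special measure applies. → 28%.
Sum: 19% + 27% + 22% + 6% + 28% = 102%.

102%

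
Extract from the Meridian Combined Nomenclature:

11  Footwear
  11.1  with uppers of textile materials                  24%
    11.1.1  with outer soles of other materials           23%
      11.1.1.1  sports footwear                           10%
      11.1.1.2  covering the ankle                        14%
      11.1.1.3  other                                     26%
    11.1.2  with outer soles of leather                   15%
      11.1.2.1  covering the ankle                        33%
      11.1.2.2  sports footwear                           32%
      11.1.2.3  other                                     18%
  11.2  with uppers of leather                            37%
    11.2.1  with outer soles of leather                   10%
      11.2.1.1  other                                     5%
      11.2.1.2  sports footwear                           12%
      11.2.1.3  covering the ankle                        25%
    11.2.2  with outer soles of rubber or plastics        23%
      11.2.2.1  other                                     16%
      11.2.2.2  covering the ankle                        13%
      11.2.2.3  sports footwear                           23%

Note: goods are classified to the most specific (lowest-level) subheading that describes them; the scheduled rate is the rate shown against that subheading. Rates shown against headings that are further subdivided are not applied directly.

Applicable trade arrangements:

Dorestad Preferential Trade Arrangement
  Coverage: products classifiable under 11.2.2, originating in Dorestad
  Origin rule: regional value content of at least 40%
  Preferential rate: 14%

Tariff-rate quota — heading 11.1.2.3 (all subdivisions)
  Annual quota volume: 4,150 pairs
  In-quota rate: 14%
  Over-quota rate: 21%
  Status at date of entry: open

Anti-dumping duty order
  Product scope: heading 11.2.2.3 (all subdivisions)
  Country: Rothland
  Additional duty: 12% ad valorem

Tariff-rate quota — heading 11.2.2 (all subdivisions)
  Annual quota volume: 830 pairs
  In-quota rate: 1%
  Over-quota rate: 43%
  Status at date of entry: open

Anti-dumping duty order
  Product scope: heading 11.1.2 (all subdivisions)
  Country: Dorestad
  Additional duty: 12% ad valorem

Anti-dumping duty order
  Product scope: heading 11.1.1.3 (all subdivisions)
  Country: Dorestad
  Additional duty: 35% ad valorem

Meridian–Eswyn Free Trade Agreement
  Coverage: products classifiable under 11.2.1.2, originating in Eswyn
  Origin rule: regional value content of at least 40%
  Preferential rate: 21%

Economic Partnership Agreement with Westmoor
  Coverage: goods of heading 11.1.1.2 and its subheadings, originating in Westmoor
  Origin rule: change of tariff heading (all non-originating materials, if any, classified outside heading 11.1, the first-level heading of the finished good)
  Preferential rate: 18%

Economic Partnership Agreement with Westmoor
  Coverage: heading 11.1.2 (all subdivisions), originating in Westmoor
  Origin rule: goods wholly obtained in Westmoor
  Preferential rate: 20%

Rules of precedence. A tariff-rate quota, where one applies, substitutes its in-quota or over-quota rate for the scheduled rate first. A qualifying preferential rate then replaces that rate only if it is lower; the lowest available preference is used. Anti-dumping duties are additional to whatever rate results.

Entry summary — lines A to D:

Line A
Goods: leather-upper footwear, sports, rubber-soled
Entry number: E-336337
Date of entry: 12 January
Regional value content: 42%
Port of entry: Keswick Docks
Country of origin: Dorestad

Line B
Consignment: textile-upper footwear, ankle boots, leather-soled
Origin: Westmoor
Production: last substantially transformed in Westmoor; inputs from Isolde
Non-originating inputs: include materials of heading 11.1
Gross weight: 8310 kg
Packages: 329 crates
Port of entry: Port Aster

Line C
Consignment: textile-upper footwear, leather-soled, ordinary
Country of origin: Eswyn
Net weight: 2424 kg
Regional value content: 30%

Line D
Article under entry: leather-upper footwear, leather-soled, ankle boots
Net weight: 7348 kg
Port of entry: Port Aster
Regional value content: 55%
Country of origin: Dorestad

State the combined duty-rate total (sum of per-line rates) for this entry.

73%

Line A: leather-upper → 11.2; rubber-soled → 11.2.2; sports → 11.2.2.3. Scheduled 23%. quota on 11.2.2 open → in-quota 1%; Dorestad agreement on 11.2.2: RVC ≥ 40% → 14% available; preference 14% not lower than 1% → no reduction. → 1%.
Line B: textile-upper → 11.1; leather-soled → 11.1.2; ankle boots → 11.1.2.1. Scheduled 33%. Westmoor agreement on 11.1.1.2: 11.1.2.1 not covered; Westmoor agreement on 11.1.2: not wholly obtained. → 33%.
Line C: textile-upper → 11.1; leather-soled → 11.1.2; ordinary → 11.1.2.3. Scheduled 18%. quota on 11.1.2.3 open → in-quota 14%; Eswyn agreement on 11.2.1.2: 11.1.2.3 not covered. → 14%.
Line D: leather-upper → 11.2; leather-soled → 11.2.1; ankle boots → 11.2.1.3. Scheduled 25%. Dorestad agreement on 11.2.2: 11.2.1.3 not covered. → 25%.
Sum: 1% + 33% + 14% + 25% = 73%.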